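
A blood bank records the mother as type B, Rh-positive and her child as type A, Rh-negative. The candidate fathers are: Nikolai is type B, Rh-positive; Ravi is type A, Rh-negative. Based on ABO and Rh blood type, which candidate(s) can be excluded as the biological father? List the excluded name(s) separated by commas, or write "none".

A candidate is excluded only if no genotype consistent with his phenotype could produce a type A, Rh-negative child with a type B, Rh-positive mother.
Nikolai (type B, Rh+): no genotype consistent with that phenotype can produce a type-A Rh- child with a type-B mother.

Nikolai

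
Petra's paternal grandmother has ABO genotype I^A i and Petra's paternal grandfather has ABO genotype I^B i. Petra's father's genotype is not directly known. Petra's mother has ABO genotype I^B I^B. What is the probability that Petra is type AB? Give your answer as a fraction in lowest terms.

Petra's father's ABO genotype from I^A i × I^B i: 1/4 I^A I^B, 1/4 I^A i, 1/4 I^B i, 1/4 i i.
Crossing each possibility with the mother I^B I^B and summing P(type AB): 1/4·1/2 + 1/4·1/2 + 1/4·0 + 1/4·0 = 1/4.

1/4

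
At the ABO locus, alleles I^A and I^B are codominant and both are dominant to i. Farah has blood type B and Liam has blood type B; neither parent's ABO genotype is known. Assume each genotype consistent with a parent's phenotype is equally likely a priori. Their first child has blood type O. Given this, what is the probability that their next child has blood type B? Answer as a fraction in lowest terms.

3/4

Possible genotypes: Farah ∈ {I^B I^B, I^B i}; Liam ∈ {I^B I^B, I^B i}.
Weight each parental genotype pair by prior × P(type-O child):
  I^B i × I^B i: posterior weight 1; P(next child type B) = 3/4.
Weighted sum = 3/4.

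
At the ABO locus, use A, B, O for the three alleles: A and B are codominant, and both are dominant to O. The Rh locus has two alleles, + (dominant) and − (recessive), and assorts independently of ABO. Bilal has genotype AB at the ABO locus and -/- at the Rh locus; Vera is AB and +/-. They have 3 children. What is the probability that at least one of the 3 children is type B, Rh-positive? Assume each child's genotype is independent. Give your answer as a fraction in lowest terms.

ABO cross AB × AB → 1/4 A, 1/4 B, 1/2 AB.
Rh cross -/- × +/- → 1/2 Rh+, 1/2 Rh-; so P(type B, Rh-positive) = 1/4 × 1/2 = 1/8 per child.
P(none) = (7/8)^3 = 343/512; P(at least one) = 1 − 343/512 = 169/512.

169/512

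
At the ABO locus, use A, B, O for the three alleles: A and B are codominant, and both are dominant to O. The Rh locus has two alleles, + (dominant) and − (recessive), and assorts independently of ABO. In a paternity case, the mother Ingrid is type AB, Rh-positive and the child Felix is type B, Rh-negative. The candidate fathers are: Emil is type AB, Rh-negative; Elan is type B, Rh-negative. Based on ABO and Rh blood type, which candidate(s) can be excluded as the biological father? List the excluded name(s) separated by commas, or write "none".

A candidate is excluded only if no genotype consistent with his phenotype could produce a type B, Rh-negative child with a type AB, Rh-positive mother.
Every candidate has at least one consistent genotype combination, so none can be excluded.

none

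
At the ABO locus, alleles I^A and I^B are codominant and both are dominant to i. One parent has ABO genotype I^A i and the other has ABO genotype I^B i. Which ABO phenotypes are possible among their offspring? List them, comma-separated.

Gametes from I^A i × I^B i give offspring ABO genotypes I^A I^B, I^A i, I^B i, i i, i.e. phenotypes O, A, B, AB.

O, A, B, AB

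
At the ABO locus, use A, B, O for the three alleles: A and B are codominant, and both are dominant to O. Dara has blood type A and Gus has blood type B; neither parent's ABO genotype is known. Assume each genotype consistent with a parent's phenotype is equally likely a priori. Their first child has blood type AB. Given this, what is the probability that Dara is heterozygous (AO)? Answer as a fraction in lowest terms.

Possible genotypes: Dara ∈ {AA, AO}; Gus ∈ {BB, BO}.
Weight each parental genotype pair by prior × P(type-AB child):
  AA × BB: posterior weight 4/9.
  AA × BO: posterior weight 2/9.
  AO × BB: posterior weight 2/9.
  AO × BO: posterior weight 1/9.
Sum the posterior weight over pairs where Dara is AO: 1/3.

1/3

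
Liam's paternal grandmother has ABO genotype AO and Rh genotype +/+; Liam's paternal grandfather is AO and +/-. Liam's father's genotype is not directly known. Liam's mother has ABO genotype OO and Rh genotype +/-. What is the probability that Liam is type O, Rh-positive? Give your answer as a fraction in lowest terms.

Liam's father's ABO genotype from AO × AO: 1/4 AA, 1/2 AO, 1/4 OO.
Crossing each possibility with the mother OO and summing P(type O): 1/4·0 + 1/2·1/2 + 1/4·1 = 1/2.
Similarly for Rh via the father's Rh distribution: P(Rh+) = 7/8.
Independent loci: 1/2 × 7/8 = 7/16.

7/16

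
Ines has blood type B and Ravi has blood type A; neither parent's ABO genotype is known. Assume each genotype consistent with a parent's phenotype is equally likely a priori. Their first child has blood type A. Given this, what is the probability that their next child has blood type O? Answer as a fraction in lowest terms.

1/12

Possible genotypes: Ines ∈ {BB, BO}; Ravi ∈ {AA, AO}.
Weight each parental genotype pair by prior × P(type-A child):
  BO × AA: posterior weight 2/3; P(next child type O) = 0.
  BO × AO: posterior weight 1/3; P(next child type O) = 1/4.
Weighted sum = 1/12.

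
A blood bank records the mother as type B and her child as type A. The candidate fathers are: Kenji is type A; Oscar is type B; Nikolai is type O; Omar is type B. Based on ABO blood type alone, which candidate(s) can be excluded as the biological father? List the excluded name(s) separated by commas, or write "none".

A candidate is excluded only if no genotype consistent with his phenotype could produce a type A child with a type B mother.
Oscar (type B): no genotype consistent with that phenotype can produce a type-A child with a type-B mother.
Nikolai (type O): no genotype consistent with that phenotype can produce a type-A child with a type-B mother.
Omar (type B): no genotype consistent with that phenotype can produce a type-A child with a type-B mother.

Oscar, Nikolai, Omar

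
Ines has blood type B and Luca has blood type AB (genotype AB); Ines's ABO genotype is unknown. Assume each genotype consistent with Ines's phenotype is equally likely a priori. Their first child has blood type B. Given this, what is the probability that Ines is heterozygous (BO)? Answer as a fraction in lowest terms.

1/2

Possible genotypes: Ines ∈ {BB, BO}; Luca ∈ {AB}.
Weight each parental genotype pair by prior × P(type-B child):
  BB × AB: posterior weight 1/2.
  BO × AB: posterior weight 1/2.
Sum the posterior weight over pairs where Ines is BO: 1/2.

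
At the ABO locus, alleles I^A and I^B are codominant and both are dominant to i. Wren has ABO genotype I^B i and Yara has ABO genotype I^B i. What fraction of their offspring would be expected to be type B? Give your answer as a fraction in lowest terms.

ABO cross I^B i × I^B i → offspring phenotypes: 1/4 O, 3/4 B.
So P(type B) = 3/4.

3/4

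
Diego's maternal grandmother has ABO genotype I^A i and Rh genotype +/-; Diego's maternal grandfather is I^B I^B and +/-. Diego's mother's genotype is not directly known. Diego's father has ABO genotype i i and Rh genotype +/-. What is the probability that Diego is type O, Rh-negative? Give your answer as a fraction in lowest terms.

Diego's mother's ABO genotype from I^A i × I^B I^B: 1/2 I^A I^B, 1/2 I^B i.
Crossing each possibility with the father i i and summing P(type O): 1/2·0 + 1/2·1/2 = 1/4.
Similarly for Rh via the mother's Rh distribution: P(Rh-) = 1/4.
Independent loci: 1/4 × 1/4 = 1/16.

1/16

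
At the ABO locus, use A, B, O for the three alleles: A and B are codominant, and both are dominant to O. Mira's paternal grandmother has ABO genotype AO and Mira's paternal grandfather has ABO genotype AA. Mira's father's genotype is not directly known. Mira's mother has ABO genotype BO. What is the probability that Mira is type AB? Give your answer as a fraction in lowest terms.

Mira's father's ABO genotype from AO × AA: 1/2 AA, 1/2 AO.
Crossing each possibility with the mother BO and summing P(type AB): 1/2·1/2 + 1/2·1/4 = 3/8.

3/8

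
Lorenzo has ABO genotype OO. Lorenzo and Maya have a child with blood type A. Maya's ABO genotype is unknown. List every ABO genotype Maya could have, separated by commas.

For each candidate genotype of Maya, check whether crossing it with OO can produce every observed child phenotype.
  AA → possible child types {A} ✓
  AB → possible child types {A, B} ✓
  AO → possible child types {O, A} ✓
  BB → possible child types {B} ✗
  BO → possible child types {O, B} ✗
  OO → possible child types {O} ✗

AA, AB, AO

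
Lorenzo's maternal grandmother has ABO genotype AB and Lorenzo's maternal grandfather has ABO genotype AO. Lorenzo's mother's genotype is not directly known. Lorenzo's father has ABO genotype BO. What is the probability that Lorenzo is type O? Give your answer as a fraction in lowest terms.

Lorenzo's mother's ABO genotype from AB × AO: 1/4 AA, 1/4 AB, 1/4 AO, 1/4 BO.
Crossing each possibility with the father BO and summing P(type O): 1/4·0 + 1/4·0 + 1/4·1/4 + 1/4·1/4 = 1/8.

1/8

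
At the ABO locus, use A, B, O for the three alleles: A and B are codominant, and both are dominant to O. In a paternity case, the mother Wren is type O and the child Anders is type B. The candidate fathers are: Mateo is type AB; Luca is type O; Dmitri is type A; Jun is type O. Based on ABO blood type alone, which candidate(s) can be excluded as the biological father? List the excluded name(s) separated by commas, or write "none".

Luca, Dmitri, Jun

A candidate is excluded only if no genotype consistent with his phenotype could produce a type B child with a type O mother.
Luca (type O): no genotype consistent with that phenotype can produce a type-B child with a type-O mother.
Dmitri (type A): no genotype consistent with that phenotype can produce a type-B child with a type-O mother.
Jun (type O): no genotype consistent with that phenotype can produce a type-B child with a type-O mother.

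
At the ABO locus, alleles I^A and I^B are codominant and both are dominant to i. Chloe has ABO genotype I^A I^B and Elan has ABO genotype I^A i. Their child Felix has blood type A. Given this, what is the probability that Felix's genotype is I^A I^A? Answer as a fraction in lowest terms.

1/2

Cross I^A I^B × I^A i → 1/4 I^A I^A, 1/4 I^A I^B, 1/4 I^A i, 1/4 I^B i.
Type-A genotypes among offspring: I^A I^A (1/4), I^A i (1/4); total 1/2.
P(I^A I^A | type A) = (1/4) / (1/2) = 1/2.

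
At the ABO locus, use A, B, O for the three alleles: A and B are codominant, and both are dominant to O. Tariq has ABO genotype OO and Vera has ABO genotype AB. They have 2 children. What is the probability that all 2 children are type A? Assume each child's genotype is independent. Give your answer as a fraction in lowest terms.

1/4

ABO cross OO × AB → 1/2 A, 1/2 B.
So P(type A) = 1/2 per child.
All 2 independent: (1/2)^2 = 1/4.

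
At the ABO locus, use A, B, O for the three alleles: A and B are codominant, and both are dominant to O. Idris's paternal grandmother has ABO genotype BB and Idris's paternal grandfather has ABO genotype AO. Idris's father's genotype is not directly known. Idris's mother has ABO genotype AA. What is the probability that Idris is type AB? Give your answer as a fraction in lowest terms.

1/2

Idris's father's ABO genotype from BB × AO: 1/2 AB, 1/2 BO.
Crossing each possibility with the mother AA and summing P(type AB): 1/2·1/2 + 1/2·1/2 = 1/2.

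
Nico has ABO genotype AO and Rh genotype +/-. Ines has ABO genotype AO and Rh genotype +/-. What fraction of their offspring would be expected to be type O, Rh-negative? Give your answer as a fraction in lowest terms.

1/16

ABO cross AO × AO → offspring phenotypes: 1/4 O, 3/4 A.
Rh cross +/- × +/- → 3/4 Rh+, 1/4 Rh-.
Independent loci: P(type O, Rh-negative) = 1/4 × 1/4 = 1/16.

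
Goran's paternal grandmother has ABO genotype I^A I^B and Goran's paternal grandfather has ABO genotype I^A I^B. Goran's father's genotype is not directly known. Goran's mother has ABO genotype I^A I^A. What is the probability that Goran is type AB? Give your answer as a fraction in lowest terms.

Goran's father's ABO genotype from I^A I^B × I^A I^B: 1/4 I^A I^A, 1/2 I^A I^B, 1/4 I^B I^B.
Crossing each possibility with the mother I^A I^A and summing P(type AB): 1/4·0 + 1/2·1/2 + 1/4·1 = 1/2.

1/2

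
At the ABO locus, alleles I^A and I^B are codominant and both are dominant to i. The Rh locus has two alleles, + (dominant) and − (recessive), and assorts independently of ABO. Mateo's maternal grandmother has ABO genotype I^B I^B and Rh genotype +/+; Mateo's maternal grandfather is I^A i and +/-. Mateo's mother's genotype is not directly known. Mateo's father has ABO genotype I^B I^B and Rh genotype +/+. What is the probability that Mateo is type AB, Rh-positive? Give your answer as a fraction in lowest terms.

1/4

Mateo's mother's ABO genotype from I^B I^B × I^A i: 1/2 I^A I^B, 1/2 I^B i.
Crossing each possibility with the father I^B I^B and summing P(type AB): 1/2·1/2 + 1/2·0 = 1/4.
Similarly for Rh via the mother's Rh distribution: P(Rh+) = 1.
Independent loci: 1/4 × 1 = 1/4.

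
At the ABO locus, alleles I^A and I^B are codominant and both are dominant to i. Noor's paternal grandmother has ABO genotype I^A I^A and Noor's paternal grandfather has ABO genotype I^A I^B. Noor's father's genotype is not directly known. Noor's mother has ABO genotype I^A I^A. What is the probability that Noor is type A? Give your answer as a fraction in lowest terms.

Noor's father's ABO genotype from I^A I^A × I^A I^B: 1/2 I^A I^A, 1/2 I^A I^B.
Crossing each possibility with the mother I^A I^A and summing P(type A): 1/2·1 + 1/2·1/2 = 3/4.

3/4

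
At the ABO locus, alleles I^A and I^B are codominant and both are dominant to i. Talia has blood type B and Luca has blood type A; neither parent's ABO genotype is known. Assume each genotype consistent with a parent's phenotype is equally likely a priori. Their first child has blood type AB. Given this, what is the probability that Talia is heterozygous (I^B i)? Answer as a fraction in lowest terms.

1/3

Possible genotypes: Talia ∈ {I^B I^B, I^B i}; Luca ∈ {I^A I^A, I^A i}.
Weight each parental genotype pair by prior × P(type-AB child):
  I^B I^B × I^A I^A: posterior weight 4/9.
  I^B I^B × I^A i: posterior weight 2/9.
  I^B i × I^A I^A: posterior weight 2/9.
  I^B i × I^A i: posterior weight 1/9.
Sum the posterior weight over pairs where Talia is I^B i: 1/3.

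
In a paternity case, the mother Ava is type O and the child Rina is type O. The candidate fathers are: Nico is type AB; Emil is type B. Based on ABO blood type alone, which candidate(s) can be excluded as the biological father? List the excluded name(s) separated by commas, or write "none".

Nico

A candidate is excluded only if no genotype consistent with his phenotype could produce a type O child with a type O mother.
Nico (type AB): no genotype consistent with that phenotype can produce a type-O child with a type-O mother.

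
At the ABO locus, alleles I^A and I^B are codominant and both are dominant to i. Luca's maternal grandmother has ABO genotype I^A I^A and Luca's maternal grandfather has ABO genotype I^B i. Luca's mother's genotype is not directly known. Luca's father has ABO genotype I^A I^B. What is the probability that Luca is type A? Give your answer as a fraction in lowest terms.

3/8

Luca's mother's ABO genotype from I^A I^A × I^B i: 1/2 I^A I^B, 1/2 I^A i.
Crossing each possibility with the father I^A I^B and summing P(type A): 1/2·1/4 + 1/2·1/2 = 3/8.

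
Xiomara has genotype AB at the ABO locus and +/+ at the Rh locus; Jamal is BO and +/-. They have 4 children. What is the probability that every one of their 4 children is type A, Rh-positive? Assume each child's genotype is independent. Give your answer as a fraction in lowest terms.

ABO cross AB × BO → 1/4 A, 1/2 B, 1/4 AB.
Rh cross +/+ × +/- → 1 Rh+; so P(type A, Rh-positive) = 1/4 × 1 = 1/4 per child.
All 4 independent: (1/4)^4 = 1/256.

1/256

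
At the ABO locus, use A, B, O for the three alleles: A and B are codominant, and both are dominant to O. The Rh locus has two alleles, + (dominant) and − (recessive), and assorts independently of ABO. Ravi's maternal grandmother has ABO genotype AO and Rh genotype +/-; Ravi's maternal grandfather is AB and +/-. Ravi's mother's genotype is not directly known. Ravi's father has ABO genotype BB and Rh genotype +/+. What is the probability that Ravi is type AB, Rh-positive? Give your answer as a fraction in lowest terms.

Ravi's mother's ABO genotype from AO × AB: 1/4 AA, 1/4 AB, 1/4 AO, 1/4 BO.
Crossing each possibility with the father BB and summing P(type AB): 1/4·1 + 1/4·1/2 + 1/4·1/2 + 1/4·0 = 1/2.
Similarly for Rh via the mother's Rh distribution: P(Rh+) = 1.
Independent loci: 1/2 × 1 = 1/2.

1/2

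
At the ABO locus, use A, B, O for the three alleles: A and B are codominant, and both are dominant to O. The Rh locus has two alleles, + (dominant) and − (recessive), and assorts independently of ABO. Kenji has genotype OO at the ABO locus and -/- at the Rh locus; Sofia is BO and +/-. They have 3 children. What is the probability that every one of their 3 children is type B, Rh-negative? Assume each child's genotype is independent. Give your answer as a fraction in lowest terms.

ABO cross OO × BO → 1/2 O, 1/2 B.
Rh cross -/- × +/- → 1/2 Rh+, 1/2 Rh-; so P(type B, Rh-negative) = 1/2 × 1/2 = 1/4 per child.
All 3 independent: (1/4)^3 = 1/64.

1/64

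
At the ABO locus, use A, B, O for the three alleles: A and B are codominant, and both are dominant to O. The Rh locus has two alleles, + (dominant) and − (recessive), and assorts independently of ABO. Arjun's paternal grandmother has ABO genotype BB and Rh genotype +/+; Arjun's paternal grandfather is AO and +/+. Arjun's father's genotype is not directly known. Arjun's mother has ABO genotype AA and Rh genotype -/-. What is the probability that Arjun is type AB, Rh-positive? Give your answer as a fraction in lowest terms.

Arjun's father's ABO genotype from BB × AO: 1/2 AB, 1/2 BO.
Crossing each possibility with the mother AA and summing P(type AB): 1/2·1/2 + 1/2·1/2 = 1/2.
Similarly for Rh via the father's Rh distribution: P(Rh+) = 1.
Independent loci: 1/2 × 1 = 1/2.

1/2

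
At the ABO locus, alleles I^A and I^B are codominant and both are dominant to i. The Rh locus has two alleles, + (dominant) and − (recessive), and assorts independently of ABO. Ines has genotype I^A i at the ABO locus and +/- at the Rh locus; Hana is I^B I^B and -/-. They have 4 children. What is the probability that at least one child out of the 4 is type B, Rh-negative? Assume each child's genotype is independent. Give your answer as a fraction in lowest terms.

175/256

ABO cross I^A i × I^B I^B → 1/2 B, 1/2 AB.
Rh cross +/- × -/- → 1/2 Rh+, 1/2 Rh-; so P(type B, Rh-negative) = 1/2 × 1/2 = 1/4 per child.
P(none) = (3/4)^4 = 81/256; P(at least one) = 1 − 81/256 = 175/256.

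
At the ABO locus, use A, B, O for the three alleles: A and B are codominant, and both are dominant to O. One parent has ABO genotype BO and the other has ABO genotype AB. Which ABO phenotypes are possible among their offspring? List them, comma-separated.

A, B, AB

Gametes from BO × AB give offspring ABO genotypes AB, AO, BB, BO, i.e. phenotypes A, B, AB.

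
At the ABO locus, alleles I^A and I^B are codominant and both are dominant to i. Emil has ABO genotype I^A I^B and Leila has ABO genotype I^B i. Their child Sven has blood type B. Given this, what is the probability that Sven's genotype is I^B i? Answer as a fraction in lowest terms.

Cross I^A I^B × I^B i → 1/4 I^A I^B, 1/4 I^A i, 1/4 I^B I^B, 1/4 I^B i.
Type-B genotypes among offspring: I^B I^B (1/4), I^B i (1/4); total 1/2.
P(I^B i | type B) = (1/4) / (1/2) = 1/2.

1/2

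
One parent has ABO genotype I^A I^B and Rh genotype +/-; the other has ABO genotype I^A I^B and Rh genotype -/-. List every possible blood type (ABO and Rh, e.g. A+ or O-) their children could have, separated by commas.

A+, A-, B+, B-, AB+, AB-

Gametes from I^A I^B × I^A I^B give offspring ABO genotypes I^A I^A, I^A I^B, I^B I^B, i.e. phenotypes A, B, AB.
Rh cross +/- × -/- → phenotypes Rh+, Rh-.
Combining independently: A+, A-, B+, B-, AB+, AB-.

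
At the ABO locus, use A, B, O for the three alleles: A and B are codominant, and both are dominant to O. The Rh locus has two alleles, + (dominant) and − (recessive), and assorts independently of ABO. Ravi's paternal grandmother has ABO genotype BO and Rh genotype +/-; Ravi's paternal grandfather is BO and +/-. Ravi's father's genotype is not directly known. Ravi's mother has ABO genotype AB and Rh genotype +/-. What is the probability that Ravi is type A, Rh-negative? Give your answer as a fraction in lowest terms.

Ravi's father's ABO genotype from BO × BO: 1/4 BB, 1/2 BO, 1/4 OO.
Crossing each possibility with the mother AB and summing P(type A): 1/4·0 + 1/2·1/4 + 1/4·1/2 = 1/4.
Similarly for Rh via the father's Rh distribution: P(Rh-) = 1/4.
Independent loci: 1/4 × 1/4 = 1/16.

1/16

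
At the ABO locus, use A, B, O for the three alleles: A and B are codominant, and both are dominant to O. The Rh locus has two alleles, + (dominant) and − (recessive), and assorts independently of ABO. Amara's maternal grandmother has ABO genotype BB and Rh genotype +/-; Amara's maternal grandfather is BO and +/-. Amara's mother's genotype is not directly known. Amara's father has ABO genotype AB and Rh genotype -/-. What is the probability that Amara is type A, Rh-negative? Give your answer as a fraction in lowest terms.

1/16

Amara's mother's ABO genotype from BB × BO: 1/2 BB, 1/2 BO.
Crossing each possibility with the father AB and summing P(type A): 1/2·0 + 1/2·1/4 = 1/8.
Similarly for Rh via the mother's Rh distribution: P(Rh-) = 1/2.
Independent loci: 1/8 × 1/2 = 1/16.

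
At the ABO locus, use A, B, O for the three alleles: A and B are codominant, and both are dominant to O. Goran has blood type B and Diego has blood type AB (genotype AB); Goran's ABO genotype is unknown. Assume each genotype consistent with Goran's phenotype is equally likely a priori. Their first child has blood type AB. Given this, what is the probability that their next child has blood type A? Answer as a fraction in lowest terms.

1/12

Possible genotypes: Goran ∈ {BB, BO}; Diego ∈ {AB}.
Weight each parental genotype pair by prior × P(type-AB child):
  BB × AB: posterior weight 2/3; P(next child type A) = 0.
  BO × AB: posterior weight 1/3; P(next child type A) = 1/4.
Weighted sum = 1/12.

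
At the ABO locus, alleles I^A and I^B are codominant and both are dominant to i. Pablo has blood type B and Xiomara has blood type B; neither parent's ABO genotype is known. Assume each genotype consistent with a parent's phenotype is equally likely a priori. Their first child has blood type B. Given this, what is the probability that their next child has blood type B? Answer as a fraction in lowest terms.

Possible genotypes: Pablo ∈ {I^B I^B, I^B i}; Xiomara ∈ {I^B I^B, I^B i}.
Weight each parental genotype pair by prior × P(type-B child):
  I^B I^B × I^B I^B: posterior weight 4/15; P(next child type B) = 1.
  I^B I^B × I^B i: posterior weight 4/15; P(next child type B) = 1.
  I^B i × I^B I^B: posterior weight 4/15; P(next child type B) = 1.
  I^B i × I^B i: posterior weight 1/5; P(next child type B) = 3/4.
Weighted sum = 19/20.

19/20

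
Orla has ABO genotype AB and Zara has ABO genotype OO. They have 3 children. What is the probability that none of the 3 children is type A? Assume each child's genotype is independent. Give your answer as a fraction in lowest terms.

1/8

ABO cross AB × OO → 1/2 A, 1/2 B.
So P(type A) = 1/2 per child.
P(not type A) = 1/2 for one child; (1/2)^3 = 1/8.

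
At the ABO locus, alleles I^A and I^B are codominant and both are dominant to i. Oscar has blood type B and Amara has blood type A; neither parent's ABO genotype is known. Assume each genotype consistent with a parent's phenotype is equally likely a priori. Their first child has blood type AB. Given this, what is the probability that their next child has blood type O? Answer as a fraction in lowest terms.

1/36

Possible genotypes: Oscar ∈ {I^B I^B, I^B i}; Amara ∈ {I^A I^A, I^A i}.
Weight each parental genotype pair by prior × P(type-AB child):
  I^B I^B × I^A I^A: posterior weight 4/9; P(next child type O) = 0.
  I^B I^B × I^A i: posterior weight 2/9; P(next child type O) = 0.
  I^B i × I^A I^A: posterior weight 2/9; P(next child type O) = 0.
  I^B i × I^A i: posterior weight 1/9; P(next child type O) = 1/4.
Weighted sum = 1/36.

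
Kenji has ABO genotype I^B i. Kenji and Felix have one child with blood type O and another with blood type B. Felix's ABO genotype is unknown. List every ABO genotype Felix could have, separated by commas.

I^A i, I^B i, i i

For each candidate genotype of Felix, check whether crossing it with I^B i can produce every observed child phenotype.
  I^A I^A → possible child types {A, AB} ✗
  I^A I^B → possible child types {A, B, AB} ✗
  I^A i → possible child types {O, A, B, AB} ✓
  I^B I^B → possible child types {B} ✗
  I^B i → possible child types {O, B} ✓
  i i → possible child types {O, B} ✓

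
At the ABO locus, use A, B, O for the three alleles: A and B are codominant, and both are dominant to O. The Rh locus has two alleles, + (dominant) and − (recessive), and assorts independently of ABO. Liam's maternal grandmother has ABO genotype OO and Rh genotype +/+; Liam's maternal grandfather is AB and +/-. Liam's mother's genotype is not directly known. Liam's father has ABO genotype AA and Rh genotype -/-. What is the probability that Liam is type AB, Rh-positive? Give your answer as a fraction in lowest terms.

3/16

Liam's mother's ABO genotype from OO × AB: 1/2 AO, 1/2 BO.
Crossing each possibility with the father AA and summing P(type AB): 1/2·0 + 1/2·1/2 = 1/4.
Similarly for Rh via the mother's Rh distribution: P(Rh+) = 3/4.
Independent loci: 1/4 × 3/4 = 3/16.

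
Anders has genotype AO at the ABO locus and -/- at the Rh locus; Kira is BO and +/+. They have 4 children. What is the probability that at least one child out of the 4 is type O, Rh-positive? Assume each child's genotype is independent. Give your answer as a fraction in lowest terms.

175/256

ABO cross AO × BO → 1/4 O, 1/4 A, 1/4 B, 1/4 AB.
Rh cross -/- × +/+ → 1 Rh+; so P(type O, Rh-positive) = 1/4 × 1 = 1/4 per child.
P(none) = (3/4)^4 = 81/256; P(at least one) = 1 − 81/256 = 175/256.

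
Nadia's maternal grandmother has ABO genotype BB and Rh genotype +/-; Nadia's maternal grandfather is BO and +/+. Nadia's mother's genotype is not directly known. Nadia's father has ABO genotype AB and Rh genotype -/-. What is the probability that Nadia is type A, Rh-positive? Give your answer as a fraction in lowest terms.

Nadia's mother's ABO genotype from BB × BO: 1/2 BB, 1/2 BO.
Crossing each possibility with the father AB and summing P(type A): 1/2·0 + 1/2·1/4 = 1/8.
Similarly for Rh via the mother's Rh distribution: P(Rh+) = 3/4.
Independent loci: 1/8 × 3/4 = 3/32.

3/32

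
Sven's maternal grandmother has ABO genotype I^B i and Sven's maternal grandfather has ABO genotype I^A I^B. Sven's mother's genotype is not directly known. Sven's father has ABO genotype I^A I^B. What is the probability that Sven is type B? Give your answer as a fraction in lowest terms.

Sven's mother's ABO genotype from I^B i × I^A I^B: 1/4 I^A I^B, 1/4 I^A i, 1/4 I^B I^B, 1/4 I^B i.
Crossing each possibility with the father I^A I^B and summing P(type B): 1/4·1/4 + 1/4·1/4 + 1/4·1/2 + 1/4·1/2 = 3/8.

3/8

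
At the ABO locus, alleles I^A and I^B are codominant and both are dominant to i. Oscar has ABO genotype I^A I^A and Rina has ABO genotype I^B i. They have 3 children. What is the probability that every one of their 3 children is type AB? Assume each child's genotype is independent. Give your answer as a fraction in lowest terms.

1/8

ABO cross I^A I^A × I^B i → 1/2 A, 1/2 AB.
So P(type AB) = 1/2 per child.
All 3 independent: (1/2)^3 = 1/8.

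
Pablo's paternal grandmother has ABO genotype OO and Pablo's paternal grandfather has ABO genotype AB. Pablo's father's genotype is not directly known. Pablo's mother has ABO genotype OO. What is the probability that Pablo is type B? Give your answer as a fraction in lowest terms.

1/4

Pablo's father's ABO genotype from OO × AB: 1/2 AO, 1/2 BO.
Crossing each possibility with the mother OO and summing P(type B): 1/2·0 + 1/2·1/2 = 1/4.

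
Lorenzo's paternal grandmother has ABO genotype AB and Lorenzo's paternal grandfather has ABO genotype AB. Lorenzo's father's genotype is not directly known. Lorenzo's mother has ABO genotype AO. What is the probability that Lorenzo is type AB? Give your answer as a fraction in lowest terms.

1/4

Lorenzo's father's ABO genotype from AB × AB: 1/4 AA, 1/2 AB, 1/4 BB.
Crossing each possibility with the mother AO and summing P(type AB): 1/4·0 + 1/2·1/4 + 1/4·1/2 = 1/4.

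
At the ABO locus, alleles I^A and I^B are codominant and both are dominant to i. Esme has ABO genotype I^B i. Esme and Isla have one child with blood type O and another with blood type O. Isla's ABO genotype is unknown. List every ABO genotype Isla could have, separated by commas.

For each candidate genotype of Isla, check whether crossing it with I^B i can produce every observed child phenotype.
  I^A I^A → possible child types {A, AB} ✗
  I^A I^B → possible child types {A, B, AB} ✗
  I^A i → possible child types {O, A, B, AB} ✓
  I^B I^B → possible child types {B} ✗
  I^B i → possible child types {O, B} ✓
  i i → possible child types {O, B} ✓

I^A i, I^B i, i i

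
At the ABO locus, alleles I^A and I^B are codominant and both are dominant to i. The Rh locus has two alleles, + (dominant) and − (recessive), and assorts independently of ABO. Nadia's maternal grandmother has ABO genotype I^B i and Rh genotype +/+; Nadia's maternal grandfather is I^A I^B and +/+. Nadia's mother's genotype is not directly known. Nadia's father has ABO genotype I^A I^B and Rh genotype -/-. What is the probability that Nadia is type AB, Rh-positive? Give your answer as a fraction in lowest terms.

3/8

Nadia's mother's ABO genotype from I^B i × I^A I^B: 1/4 I^A I^B, 1/4 I^A i, 1/4 I^B I^B, 1/4 I^B i.
Crossing each possibility with the father I^A I^B and summing P(type AB): 1/4·1/2 + 1/4·1/4 + 1/4·1/2 + 1/4·1/4 = 3/8.
Similarly for Rh via the mother's Rh distribution: P(Rh+) = 1.
Independent loci: 3/8 × 1 = 3/8.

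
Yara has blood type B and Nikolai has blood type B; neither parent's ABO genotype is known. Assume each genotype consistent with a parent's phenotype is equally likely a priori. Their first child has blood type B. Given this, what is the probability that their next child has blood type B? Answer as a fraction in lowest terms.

Possible genotypes: Yara ∈ {BB, BO}; Nikolai ∈ {BB, BO}.
Weight each parental genotype pair by prior × P(type-B child):
  BB × BB: posterior weight 4/15; P(next child type B) = 1.
  BB × BO: posterior weight 4/15; P(next child type B) = 1.
  BO × BB: posterior weight 4/15; P(next child type B) = 1.
  BO × BO: posterior weight 1/5; P(next child type B) = 3/4.
Weighted sum = 19/20.

19/20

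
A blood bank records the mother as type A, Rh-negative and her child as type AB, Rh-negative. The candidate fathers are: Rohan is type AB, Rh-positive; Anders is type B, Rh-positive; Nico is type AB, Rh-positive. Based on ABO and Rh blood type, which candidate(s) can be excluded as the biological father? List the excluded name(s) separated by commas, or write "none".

A candidate is excluded only if no genotype consistent with his phenotype could produce a type AB, Rh-negative child with a type A, Rh-negative mother.
Every candidate has at least one consistent genotype combination, so none can be excluded.

none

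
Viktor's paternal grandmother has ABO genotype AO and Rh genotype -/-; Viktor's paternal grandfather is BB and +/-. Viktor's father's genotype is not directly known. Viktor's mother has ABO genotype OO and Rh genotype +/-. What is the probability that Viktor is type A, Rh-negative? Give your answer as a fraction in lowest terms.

Viktor's father's ABO genotype from AO × BB: 1/2 AB, 1/2 BO.
Crossing each possibility with the mother OO and summing P(type A): 1/2·1/2 + 1/2·0 = 1/4.
Similarly for Rh via the father's Rh distribution: P(Rh-) = 3/8.
Independent loci: 1/4 × 3/8 = 3/32.

3/32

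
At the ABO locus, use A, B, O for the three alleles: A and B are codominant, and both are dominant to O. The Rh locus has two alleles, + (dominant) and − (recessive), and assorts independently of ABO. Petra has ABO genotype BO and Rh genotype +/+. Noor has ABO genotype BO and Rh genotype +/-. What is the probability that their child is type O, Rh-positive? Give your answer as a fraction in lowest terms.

1/4

ABO cross BO × BO → offspring phenotypes: 1/4 O, 3/4 B.
Rh cross +/+ × +/- → 1 Rh+.
Independent loci: P(type O, Rh-positive) = 1/4 × 1 = 1/4.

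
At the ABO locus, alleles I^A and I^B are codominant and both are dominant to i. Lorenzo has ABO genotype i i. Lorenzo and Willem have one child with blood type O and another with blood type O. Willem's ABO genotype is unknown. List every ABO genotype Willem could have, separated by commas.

I^A i, I^B i, i i

For each candidate genotype of Willem, check whether crossing it with i i can produce every observed child phenotype.
  I^A I^A → possible child types {A} ✗
  I^A I^B → possible child types {A, B} ✗
  I^A i → possible child types {O, A} ✓
  I^B I^B → possible child types {B} ✗
  I^B i → possible child types {O, B} ✓
  i i → possible child types {O} ✓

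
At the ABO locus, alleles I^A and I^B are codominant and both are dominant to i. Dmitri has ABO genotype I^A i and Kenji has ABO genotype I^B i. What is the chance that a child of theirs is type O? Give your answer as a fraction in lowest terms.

1/4

ABO cross I^A i × I^B i → offspring phenotypes: 1/4 O, 1/4 A, 1/4 B, 1/4 AB.
So P(type O) = 1/4.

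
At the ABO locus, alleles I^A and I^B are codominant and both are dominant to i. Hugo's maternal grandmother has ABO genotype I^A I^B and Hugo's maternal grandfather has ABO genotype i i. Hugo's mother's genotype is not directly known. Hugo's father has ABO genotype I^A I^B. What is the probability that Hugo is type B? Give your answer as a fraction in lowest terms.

3/8

Hugo's mother's ABO genotype from I^A I^B × i i: 1/2 I^A i, 1/2 I^B i.
Crossing each possibility with the father I^A I^B and summing P(type B): 1/2·1/4 + 1/2·1/2 = 3/8.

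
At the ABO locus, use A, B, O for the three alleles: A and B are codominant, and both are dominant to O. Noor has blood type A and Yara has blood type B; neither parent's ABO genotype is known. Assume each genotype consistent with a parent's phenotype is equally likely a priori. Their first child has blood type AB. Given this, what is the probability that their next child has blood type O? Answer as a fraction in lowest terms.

1/36

Possible genotypes: Noor ∈ {AA, AO}; Yara ∈ {BB, BO}.
Weight each parental genotype pair by prior × P(type-AB child):
  AA × BB: posterior weight 4/9; P(next child type O) = 0.
  AA × BO: posterior weight 2/9; P(next child type O) = 0.
  AO × BB: posterior weight 2/9; P(next child type O) = 0.
  AO × BO: posterior weight 1/9; P(next child type O) = 1/4.
Weighted sum = 1/36.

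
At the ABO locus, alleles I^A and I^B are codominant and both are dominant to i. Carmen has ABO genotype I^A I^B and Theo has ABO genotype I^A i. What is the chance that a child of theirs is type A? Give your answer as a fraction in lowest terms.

1/2

ABO cross I^A I^B × I^A i → offspring phenotypes: 1/2 A, 1/4 B, 1/4 AB.
So P(type A) = 1/2.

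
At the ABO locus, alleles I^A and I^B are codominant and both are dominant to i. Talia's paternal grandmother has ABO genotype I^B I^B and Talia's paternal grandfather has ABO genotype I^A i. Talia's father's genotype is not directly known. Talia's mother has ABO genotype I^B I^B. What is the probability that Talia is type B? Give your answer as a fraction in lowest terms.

3/4

Talia's father's ABO genotype from I^B I^B × I^A i: 1/2 I^A I^B, 1/2 I^B i.
Crossing each possibility with the mother I^B I^B and summing P(type B): 1/2·1/2 + 1/2·1 = 3/4.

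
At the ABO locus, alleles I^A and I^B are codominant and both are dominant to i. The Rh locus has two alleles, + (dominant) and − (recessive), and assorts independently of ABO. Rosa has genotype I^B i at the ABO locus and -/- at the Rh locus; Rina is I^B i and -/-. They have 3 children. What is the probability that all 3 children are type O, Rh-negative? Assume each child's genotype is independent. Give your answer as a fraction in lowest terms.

1/64

ABO cross I^B i × I^B i → 1/4 O, 3/4 B.
Rh cross -/- × -/- → 1 Rh-; so P(type O, Rh-negative) = 1/4 × 1 = 1/4 per child.
All 3 independent: (1/4)^3 = 1/64.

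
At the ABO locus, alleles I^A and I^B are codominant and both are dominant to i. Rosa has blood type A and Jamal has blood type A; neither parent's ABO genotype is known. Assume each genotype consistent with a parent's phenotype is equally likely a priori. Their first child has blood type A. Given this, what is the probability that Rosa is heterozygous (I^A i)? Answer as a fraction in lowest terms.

7/15

Possible genotypes: Rosa ∈ {I^A I^A, I^A i}; Jamal ∈ {I^A I^A, I^A i}.
Weight each parental genotype pair by prior × P(type-A child):
  I^A I^A × I^A I^A: posterior weight 4/15.
  I^A I^A × I^A i: posterior weight 4/15.
  I^A i × I^A I^A: posterior weight 4/15.
  I^A i × I^A i: posterior weight 1/5.
Sum the posterior weight over pairs where Rosa is I^A i: 7/15.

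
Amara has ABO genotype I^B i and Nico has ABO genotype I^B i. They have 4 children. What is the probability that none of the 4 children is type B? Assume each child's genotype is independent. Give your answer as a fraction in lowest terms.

ABO cross I^B i × I^B i → 1/4 O, 3/4 B.
So P(type B) = 3/4 per child.
P(not type B) = 1/4 for one child; (1/4)^4 = 1/256.

1/256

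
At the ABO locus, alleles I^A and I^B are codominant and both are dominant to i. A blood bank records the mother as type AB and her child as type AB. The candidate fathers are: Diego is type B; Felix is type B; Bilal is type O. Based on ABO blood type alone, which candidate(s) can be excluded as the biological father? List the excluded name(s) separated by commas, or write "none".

Bilal

A candidate is excluded only if no genotype consistent with his phenotype could produce a type AB child with a type AB mother.
Bilal (type O): no genotype consistent with that phenotype can produce a type-AB child with a type-AB mother.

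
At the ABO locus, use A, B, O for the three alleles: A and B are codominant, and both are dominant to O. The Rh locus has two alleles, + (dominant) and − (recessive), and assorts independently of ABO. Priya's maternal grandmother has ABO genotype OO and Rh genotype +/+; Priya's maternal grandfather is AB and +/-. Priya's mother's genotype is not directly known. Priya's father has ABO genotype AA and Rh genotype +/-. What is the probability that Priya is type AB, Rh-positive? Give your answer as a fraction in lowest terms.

7/32

Priya's mother's ABO genotype from OO × AB: 1/2 AO, 1/2 BO.
Crossing each possibility with the father AA and summing P(type AB): 1/2·0 + 1/2·1/2 = 1/4.
Similarly for Rh via the mother's Rh distribution: P(Rh+) = 7/8.
Independent loci: 1/4 × 7/8 = 7/32.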